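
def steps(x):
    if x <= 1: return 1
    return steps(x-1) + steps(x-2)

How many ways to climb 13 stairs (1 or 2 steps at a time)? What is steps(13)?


Building up from base cases:
steps(0) = 1
steps(1) = 1
steps(2) = steps(1) + steps(0) = 1 + 1 = 2
steps(3) = steps(2) + steps(1) = 2 + 1 = 3
steps(4) = steps(3) + steps(2) = 3 + 2 = 5
steps(5) = steps(4) + steps(3) = 5 + 3 = 8
steps(6) = steps(5) + steps(4) = 8 + 5 = 13
steps(7) = steps(6) + steps(5) = 13 + 8 = 21
steps(8) = steps(7) + steps(6) = 21 + 13 = 34
steps(9) = steps(8) + steps(7) = 34 + 21 = 55
steps(10) = steps(9) + steps(8) = 55 + 34 = 89
steps(11) = steps(10) + steps(9) = 89 + 55 = 144
steps(12) = steps(11) + steps(10) = 144 + 89 = 233
steps(13) = steps(12) + steps(11) = 233 + 144 = 377

377


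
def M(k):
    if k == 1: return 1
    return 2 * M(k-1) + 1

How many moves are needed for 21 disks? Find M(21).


M(21) = 2 * M(20) + 1
M(20) = 2 * M(19) + 1
M(19) = 2 * M(18) + 1
M(18) = 2 * M(17) + 1
M(17) = 2 * M(16) + 1
M(16) = 2 * M(15) + 1
M(15) = 2 * M(14) + 1
M(14) = 2 * M(13) + 1
M(13) = 2 * M(12) + 1
M(12) = 2 * M(11) + 1
M(11) = 2 * M(10) + 1
M(10) = 2 * M(9) + 1
M(9) = 2 * M(8) + 1
M(8) = 2 * M(7) + 1
M(7) = 2 * M(6) + 1
M(6) = 2 * M(5) + 1
M(5) = 2 * M(4) + 1
M(4) = 2 * M(3) + 1
M(3) = 2 * M(2) + 1
M(2) = 2 * M(1) + 1
M(1) = 1  (base case)
M(2) = 2 * 1 + 1 = 3
M(3) = 2 * 3 + 1 = 7
M(4) = 2 * 7 + 1 = 15
M(5) = 2 * 15 + 1 = 31
M(6) = 2 * 31 + 1 = 63
M(7) = 2 * 63 + 1 = 127
M(8) = 2 * 127 + 1 = 255
M(9) = 2 * 255 + 1 = 511
M(10) = 2 * 511 + 1 = 1023
M(11) = 2 * 1023 + 1 = 2047
M(12) = 2 * 2047 + 1 = 4095
M(13) = 2 * 4095 + 1 = 8191
M(14) = 2 * 8191 + 1 = 16383
M(15) = 2 * 16383 + 1 = 32767
M(16) = 2 * 32767 + 1 = 65535
M(17) = 2 * 65535 + 1 = 131071
M(18) = 2 * 131071 + 1 = 262143
M(19) = 2 * 262143 + 1 = 524287
M(20) = 2 * 524287 + 1 = 1048575
M(21) = 2 * 1048575 + 1 = 2097151

2097151


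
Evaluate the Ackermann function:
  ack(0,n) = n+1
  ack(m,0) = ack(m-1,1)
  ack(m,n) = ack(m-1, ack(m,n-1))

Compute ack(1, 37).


ack(1, 37) = ack(0, ack(1, 36))
  ack(1, 36) = ack(0, ack(1, 35))
    ack(1, 35) = ack(0, ack(1, 34))
      ack(1, 34) = ack(0, ack(1, 33))
        ack(1, 33) = ack(0, ack(1, 32))
          ack(1, 32) = ack(0, ack(1, 31))
          ack(1, 31) = ack(0, ack(1, 30))
          ack(1, 30) = ack(0, ack(1, 29))
          ack(1, 29) = ack(0, ack(1, 28))
          ack(1, 28) = ack(0, ack(1, 27))
          ack(1, 27) = ack(0, ack(1, 26))
          ack(1, 26) = ack(0, ack(1, 25))
          ack(1, 25) = ack(0, ack(1, 24))
          ack(1, 24) = ack(0, ack(1, 23))
          ack(1, 23) = ack(0, ack(1, 22))
          ack(1, 22) = ack(0, ack(1, 21))
          ack(1, 21) = ack(0, ack(1, 20))
          ack(1, 20) = ack(0, ack(1, 19))
          ack(1, 19) = ack(0, ack(1, 18))
          ack(1, 18) = ack(0, ack(1, 17))
          ack(1, 17) = ack(0, ack(1, 16))
          ack(1, 16) = ack(0, ack(1, 15))
          ack(1, 15) = ack(0, ack(1, 14))
          ack(1, 14) = ack(0, ack(1, 13))
          ack(1, 13) = ack(0, ack(1, 12))
... (trace truncated)
Result: ack(1, 37) = 39

39


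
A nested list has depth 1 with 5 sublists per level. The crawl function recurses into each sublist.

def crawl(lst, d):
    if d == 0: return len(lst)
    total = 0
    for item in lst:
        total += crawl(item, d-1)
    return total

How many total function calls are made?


At depth 0 (root): 1 call
At depth 1: each of 1 parents calls crawl on 5 children = 5 calls
Total: 1 + 5 = 6

6


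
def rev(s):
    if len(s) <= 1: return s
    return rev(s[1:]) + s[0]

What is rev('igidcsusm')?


rev('igidcsusm') = rev('gidcsusm') + 'i'
rev('gidcsusm') = rev('idcsusm') + 'g'
rev('idcsusm') = rev('dcsusm') + 'i'
rev('dcsusm') = rev('csusm') + 'd'
rev('csusm') = rev('susm') + 'c'
rev('susm') = rev('usm') + 's'
rev('usm') = rev('sm') + 'u'
rev('sm') = rev('m') + 's'
rev('m') = 'm'  (base case)
Concatenating: 'm' + 's' + 'u' + 's' + 'c' + 'd' + 'i' + 'g' + 'i' = 'msuscdigi'

msuscdigi


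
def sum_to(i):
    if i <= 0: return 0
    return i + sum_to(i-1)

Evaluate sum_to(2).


sum_to(2)
= 2 + 1 + sum_to(0)
= 2 + 1 + 0
= 3

3


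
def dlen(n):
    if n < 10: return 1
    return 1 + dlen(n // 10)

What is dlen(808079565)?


dlen(808079565) = 1 + dlen(80807956)
dlen(80807956) = 1 + dlen(8080795)
dlen(8080795) = 1 + dlen(808079)
dlen(808079) = 1 + dlen(80807)
dlen(80807) = 1 + dlen(8080)
dlen(8080) = 1 + dlen(808)
dlen(808) = 1 + dlen(80)
dlen(80) = 1 + dlen(8)
dlen(8) = 1  (base case: 8 < 10)
Unwinding: 1 + 1 + 1 + 1 + 1 + 1 + 1 + 1 + 1 = 9

9


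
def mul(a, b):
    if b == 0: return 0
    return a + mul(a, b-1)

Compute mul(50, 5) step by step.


mul(50, 5) = 50 + mul(50, 4)
mul(50, 4) = 50 + mul(50, 3)
mul(50, 3) = 50 + mul(50, 2)
mul(50, 2) = 50 + mul(50, 1)
mul(50, 1) = 50 + mul(50, 0)
mul(50, 0) = 0  (base case)
Total: 50 + 50 + 50 + 50 + 50 + 0 = 250

250


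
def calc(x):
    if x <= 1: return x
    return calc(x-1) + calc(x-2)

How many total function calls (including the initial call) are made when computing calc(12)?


Let C(n) = total calls for calc(n)
C(0) = 1, C(1) = 1
C(2) = 1 + C(1) + C(0) = 1 + 1 + 1 = 3
C(3) = 1 + C(2) + C(1) = 1 + 3 + 1 = 5
C(4) = 1 + C(3) + C(2) = 1 + 5 + 3 = 9
C(5) = 1 + C(4) + C(3) = 1 + 9 + 5 = 15
C(6) = 1 + C(5) + C(4) = 1 + 15 + 9 = 25
C(7) = 1 + C(6) + C(5) = 1 + 25 + 15 = 41
C(8) = 1 + C(7) + C(6) = 1 + 41 + 25 = 67
C(9) = 1 + C(8) + C(7) = 1 + 67 + 41 = 109
C(10) = 1 + C(9) + C(8) = 1 + 109 + 67 = 177
C(11) = 1 + C(10) + C(9) = 1 + 177 + 109 = 287
C(12) = 1 + C(11) + C(10) = 1 + 287 + 177 = 465

465


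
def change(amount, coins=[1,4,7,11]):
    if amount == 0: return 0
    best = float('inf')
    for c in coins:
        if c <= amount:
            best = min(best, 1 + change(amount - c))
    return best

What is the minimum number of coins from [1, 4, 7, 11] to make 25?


Building up with DP:
change(0) = 0
change(1) = min(1+change(0)=1+0=1) = 1
change(2) = min(1+change(1)=1+1=2) = 2
change(3) = min(1+change(2)=1+2=3) = 3
change(4) = min(1+change(3)=1+3=4, 1+change(0)=1+0=1) = 1
change(5) = min(1+change(4)=1+1=2, 1+change(1)=1+1=2) = 2
change(6) = min(1+change(5)=1+2=3, 1+change(2)=1+2=3) = 3
change(7) = min(1+change(6)=1+3=4, 1+change(3)=1+3=4, 1+change(0)=1+0=1) = 1
change(8) = min(1+change(7)=1+1=2, 1+change(4)=1+1=2, 1+change(1)=1+1=2) = 2
change(9) = min(1+change(8)=1+2=3, 1+change(5)=1+2=3, 1+change(2)=1+2=3) = 3
change(10) = min(1+change(9)=1+3=4, 1+change(6)=1+3=4, 1+change(3)=1+3=4) = 4
change(11) = min(1+change(10)=1+4=5, 1+change(7)=1+1=2, 1+change(4)=1+1=2, 1+change(0)=1+0=1) = 1
change(12) = min(1+change(11)=1+1=2, 1+change(8)=1+2=3, 1+change(5)=1+2=3, 1+change(1)=1+1=2) = 2
change(13) = min(1+change(12)=1+2=3, 1+change(9)=1+3=4, 1+change(6)=1+3=4, 1+change(2)=1+2=3) = 3
change(14) = min(1+change(13)=1+3=4, 1+change(10)=1+4=5, 1+change(7)=1+1=2, 1+change(3)=1+3=4) = 2
change(15) = min(1+change(14)=1+2=3, 1+change(11)=1+1=2, 1+change(8)=1+2=3, 1+change(4)=1+1=2) = 2
change(16) = min(1+change(15)=1+2=3, 1+change(12)=1+2=3, 1+change(9)=1+3=4, 1+change(5)=1+2=3) = 3
change(17) = min(1+change(16)=1+3=4, 1+change(13)=1+3=4, 1+change(10)=1+4=5, 1+change(6)=1+3=4) = 4
change(18) = min(1+change(17)=1+4=5, 1+change(14)=1+2=3, 1+change(11)=1+1=2, 1+change(7)=1+1=2) = 2
change(19) = min(1+change(18)=1+2=3, 1+change(15)=1+2=3, 1+change(12)=1+2=3, 1+change(8)=1+2=3) = 3
change(20) = min(1+change(19)=1+3=4, 1+change(16)=1+3=4, 1+change(13)=1+3=4, 1+change(9)=1+3=4) = 4
change(21) = min(1+change(20)=1+4=5, 1+change(17)=1+4=5, 1+change(14)=1+2=3, 1+change(10)=1+4=5) = 3
change(22) = min(1+change(21)=1+3=4, 1+change(18)=1+2=3, 1+change(15)=1+2=3, 1+change(11)=1+1=2) = 2
change(23) = min(1+change(22)=1+2=3, 1+change(19)=1+3=4, 1+change(16)=1+3=4, 1+change(12)=1+2=3) = 3
change(24) = min(1+change(23)=1+3=4, 1+change(20)=1+4=5, 1+change(17)=1+4=5, 1+change(13)=1+3=4) = 4
change(25) = min(1+change(24)=1+4=5, 1+change(21)=1+3=4, 1+change(18)=1+2=3, 1+change(14)=1+2=3) = 3

3


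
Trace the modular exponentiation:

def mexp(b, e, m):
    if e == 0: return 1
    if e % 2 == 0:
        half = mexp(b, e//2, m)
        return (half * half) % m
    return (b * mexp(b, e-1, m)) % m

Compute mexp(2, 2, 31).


mexp(2, 2, 31): e is even, compute mexp(2, 1, 31)
  mexp(2, 1, 31): e is odd, compute mexp(2, 0, 31)
    mexp(2, 0, 31) = 1
  (2 * 1) % 31 = 2
half=2, (2*2) % 31 = 4

4


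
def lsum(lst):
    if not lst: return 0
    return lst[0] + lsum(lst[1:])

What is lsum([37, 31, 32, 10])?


lsum([37, 31, 32, 10]) = 37 + lsum([31, 32, 10])
lsum([31, 32, 10]) = 31 + lsum([32, 10])
lsum([32, 10]) = 32 + lsum([10])
lsum([10]) = 10 + lsum([])
lsum([]) = 0  (base case)
Total: 37 + 31 + 32 + 10 + 0 = 110

110


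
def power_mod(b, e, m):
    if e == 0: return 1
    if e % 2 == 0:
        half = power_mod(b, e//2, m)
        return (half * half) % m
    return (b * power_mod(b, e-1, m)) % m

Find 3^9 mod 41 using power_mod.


power_mod(3, 9, 41): e is odd, compute power_mod(3, 8, 41)
  power_mod(3, 8, 41): e is even, compute power_mod(3, 4, 41)
    power_mod(3, 4, 41): e is even, compute power_mod(3, 2, 41)
      power_mod(3, 2, 41): e is even, compute power_mod(3, 1, 41)
        power_mod(3, 1, 41): e is odd, compute power_mod(3, 0, 41)
          power_mod(3, 0, 41) = 1
        (3 * 1) % 41 = 3
      half=3, (3*3) % 41 = 9
    half=9, (9*9) % 41 = 40
  half=40, (40*40) % 41 = 1
(3 * 1) % 41 = 3

3


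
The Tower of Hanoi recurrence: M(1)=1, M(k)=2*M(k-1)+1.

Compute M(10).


M(10) = 2 * M(9) + 1
M(9) = 2 * M(8) + 1
M(8) = 2 * M(7) + 1
M(7) = 2 * M(6) + 1
M(6) = 2 * M(5) + 1
M(5) = 2 * M(4) + 1
M(4) = 2 * M(3) + 1
M(3) = 2 * M(2) + 1
M(2) = 2 * M(1) + 1
M(1) = 1  (base case)
M(2) = 2 * 1 + 1 = 3
M(3) = 2 * 3 + 1 = 7
M(4) = 2 * 7 + 1 = 15
M(5) = 2 * 15 + 1 = 31
M(6) = 2 * 31 + 1 = 63
M(7) = 2 * 63 + 1 = 127
M(8) = 2 * 127 + 1 = 255
M(9) = 2 * 255 + 1 = 511
M(10) = 2 * 511 + 1 = 1023

1023


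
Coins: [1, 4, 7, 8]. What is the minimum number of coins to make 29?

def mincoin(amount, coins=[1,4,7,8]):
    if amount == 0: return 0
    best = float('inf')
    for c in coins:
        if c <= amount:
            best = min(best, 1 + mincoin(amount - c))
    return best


Building up with DP:
mincoin(0) = 0
mincoin(1) = min(1+mincoin(0)=1+0=1) = 1
mincoin(2) = min(1+mincoin(1)=1+1=2) = 2
mincoin(3) = min(1+mincoin(2)=1+2=3) = 3
mincoin(4) = min(1+mincoin(3)=1+3=4, 1+mincoin(0)=1+0=1) = 1
mincoin(5) = min(1+mincoin(4)=1+1=2, 1+mincoin(1)=1+1=2) = 2
mincoin(6) = min(1+mincoin(5)=1+2=3, 1+mincoin(2)=1+2=3) = 3
mincoin(7) = min(1+mincoin(6)=1+3=4, 1+mincoin(3)=1+3=4, 1+mincoin(0)=1+0=1) = 1
mincoin(8) = min(1+mincoin(7)=1+1=2, 1+mincoin(4)=1+1=2, 1+mincoin(1)=1+1=2, 1+mincoin(0)=1+0=1) = 1
mincoin(9) = min(1+mincoin(8)=1+1=2, 1+mincoin(5)=1+2=3, 1+mincoin(2)=1+2=3, 1+mincoin(1)=1+1=2) = 2
mincoin(10) = min(1+mincoin(9)=1+2=3, 1+mincoin(6)=1+3=4, 1+mincoin(3)=1+3=4, 1+mincoin(2)=1+2=3) = 3
mincoin(11) = min(1+mincoin(10)=1+3=4, 1+mincoin(7)=1+1=2, 1+mincoin(4)=1+1=2, 1+mincoin(3)=1+3=4) = 2
mincoin(12) = min(1+mincoin(11)=1+2=3, 1+mincoin(8)=1+1=2, 1+mincoin(5)=1+2=3, 1+mincoin(4)=1+1=2) = 2
mincoin(13) = min(1+mincoin(12)=1+2=3, 1+mincoin(9)=1+2=3, 1+mincoin(6)=1+3=4, 1+mincoin(5)=1+2=3) = 3
mincoin(14) = min(1+mincoin(13)=1+3=4, 1+mincoin(10)=1+3=4, 1+mincoin(7)=1+1=2, 1+mincoin(6)=1+3=4) = 2
mincoin(15) = min(1+mincoin(14)=1+2=3, 1+mincoin(11)=1+2=3, 1+mincoin(8)=1+1=2, 1+mincoin(7)=1+1=2) = 2
mincoin(16) = min(1+mincoin(15)=1+2=3, 1+mincoin(12)=1+2=3, 1+mincoin(9)=1+2=3, 1+mincoin(8)=1+1=2) = 2
mincoin(17) = min(1+mincoin(16)=1+2=3, 1+mincoin(13)=1+3=4, 1+mincoin(10)=1+3=4, 1+mincoin(9)=1+2=3) = 3
mincoin(18) = min(1+mincoin(17)=1+3=4, 1+mincoin(14)=1+2=3, 1+mincoin(11)=1+2=3, 1+mincoin(10)=1+3=4) = 3
mincoin(19) = min(1+mincoin(18)=1+3=4, 1+mincoin(15)=1+2=3, 1+mincoin(12)=1+2=3, 1+mincoin(11)=1+2=3) = 3
mincoin(20) = min(1+mincoin(19)=1+3=4, 1+mincoin(16)=1+2=3, 1+mincoin(13)=1+3=4, 1+mincoin(12)=1+2=3) = 3
mincoin(21) = min(1+mincoin(20)=1+3=4, 1+mincoin(17)=1+3=4, 1+mincoin(14)=1+2=3, 1+mincoin(13)=1+3=4) = 3
mincoin(22) = min(1+mincoin(21)=1+3=4, 1+mincoin(18)=1+3=4, 1+mincoin(15)=1+2=3, 1+mincoin(14)=1+2=3) = 3
mincoin(23) = min(1+mincoin(22)=1+3=4, 1+mincoin(19)=1+3=4, 1+mincoin(16)=1+2=3, 1+mincoin(15)=1+2=3) = 3
mincoin(24) = min(1+mincoin(23)=1+3=4, 1+mincoin(20)=1+3=4, 1+mincoin(17)=1+3=4, 1+mincoin(16)=1+2=3) = 3
mincoin(25) = min(1+mincoin(24)=1+3=4, 1+mincoin(21)=1+3=4, 1+mincoin(18)=1+3=4, 1+mincoin(17)=1+3=4) = 4
mincoin(26) = min(1+mincoin(25)=1+4=5, 1+mincoin(22)=1+3=4, 1+mincoin(19)=1+3=4, 1+mincoin(18)=1+3=4) = 4
mincoin(27) = min(1+mincoin(26)=1+4=5, 1+mincoin(23)=1+3=4, 1+mincoin(20)=1+3=4, 1+mincoin(19)=1+3=4) = 4
mincoin(28) = min(1+mincoin(27)=1+4=5, 1+mincoin(24)=1+3=4, 1+mincoin(21)=1+3=4, 1+mincoin(20)=1+3=4) = 4
mincoin(29) = min(1+mincoin(28)=1+4=5, 1+mincoin(25)=1+4=5, 1+mincoin(22)=1+3=4, 1+mincoin(21)=1+3=4) = 4

4


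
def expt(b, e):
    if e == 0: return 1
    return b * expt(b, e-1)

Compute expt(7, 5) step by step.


expt(7, 5)
= 7 * expt(7, 4)
= 7 * 7 * expt(7, 3)
= 7 * 7 * 7 * expt(7, 2)
= 7 * 7 * 7 * 7 * expt(7, 1)
= 7 * 7 * 7 * 7 * 7 * expt(7, 0)
= 7 * 7 * 7 * 7 * 7 * 1
= 16807

16807


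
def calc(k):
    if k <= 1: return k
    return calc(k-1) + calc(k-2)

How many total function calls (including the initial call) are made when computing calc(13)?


Let C(n) = total calls for calc(n)
C(0) = 1, C(1) = 1
C(2) = 1 + C(1) + C(0) = 1 + 1 + 1 = 3
C(3) = 1 + C(2) + C(1) = 1 + 3 + 1 = 5
C(4) = 1 + C(3) + C(2) = 1 + 5 + 3 = 9
C(5) = 1 + C(4) + C(3) = 1 + 9 + 5 = 15
C(6) = 1 + C(5) + C(4) = 1 + 15 + 9 = 25
C(7) = 1 + C(6) + C(5) = 1 + 25 + 15 = 41
C(8) = 1 + C(7) + C(6) = 1 + 41 + 25 = 67
C(9) = 1 + C(8) + C(7) = 1 + 67 + 41 = 109
C(10) = 1 + C(9) + C(8) = 1 + 109 + 67 = 177
C(11) = 1 + C(10) + C(9) = 1 + 177 + 109 = 287
C(12) = 1 + C(11) + C(10) = 1 + 287 + 177 = 465
C(13) = 1 + C(12) + C(11) = 1 + 465 + 287 = 753

753


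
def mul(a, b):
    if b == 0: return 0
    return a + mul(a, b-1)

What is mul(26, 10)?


mul(26, 10) = 26 + mul(26, 9)
mul(26, 9) = 26 + mul(26, 8)
mul(26, 8) = 26 + mul(26, 7)
mul(26, 7) = 26 + mul(26, 6)
mul(26, 6) = 26 + mul(26, 5)
mul(26, 5) = 26 + mul(26, 4)
mul(26, 4) = 26 + mul(26, 3)
mul(26, 3) = 26 + mul(26, 2)
mul(26, 2) = 26 + mul(26, 1)
mul(26, 1) = 26 + mul(26, 0)
mul(26, 0) = 0  (base case)
Total: 26 + 26 + 26 + 26 + 26 + 26 + 26 + 26 + 26 + 26 + 0 = 260

260


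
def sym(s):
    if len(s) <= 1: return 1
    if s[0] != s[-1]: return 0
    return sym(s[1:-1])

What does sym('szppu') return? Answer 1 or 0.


sym('szppu'): s[0]='s' != s[-1]='u' -> return 0
Result: 0 (not a palindrome)

0


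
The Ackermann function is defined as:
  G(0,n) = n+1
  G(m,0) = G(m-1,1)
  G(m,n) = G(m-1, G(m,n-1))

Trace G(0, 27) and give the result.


G(0, 27) = 28
Result: G(0, 27) = 28

28


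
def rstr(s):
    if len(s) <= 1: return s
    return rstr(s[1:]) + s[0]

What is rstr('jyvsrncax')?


rstr('jyvsrncax') = rstr('yvsrncax') + 'j'
rstr('yvsrncax') = rstr('vsrncax') + 'y'
rstr('vsrncax') = rstr('srncax') + 'v'
rstr('srncax') = rstr('rncax') + 's'
rstr('rncax') = rstr('ncax') + 'r'
rstr('ncax') = rstr('cax') + 'n'
rstr('cax') = rstr('ax') + 'c'
rstr('ax') = rstr('x') + 'a'
rstr('x') = 'x'  (base case)
Concatenating: 'x' + 'a' + 'c' + 'n' + 'r' + 's' + 'v' + 'y' + 'j' = 'xacnrsvyj'

xacnrsvyj


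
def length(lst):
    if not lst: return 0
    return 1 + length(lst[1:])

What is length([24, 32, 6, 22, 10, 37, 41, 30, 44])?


length([24, 32, 6, 22, 10, 37, 41, 30, 44]) = 1 + length([32, 6, 22, 10, 37, 41, 30, 44])
length([32, 6, 22, 10, 37, 41, 30, 44]) = 1 + length([6, 22, 10, 37, 41, 30, 44])
length([6, 22, 10, 37, 41, 30, 44]) = 1 + length([22, 10, 37, 41, 30, 44])
length([22, 10, 37, 41, 30, 44]) = 1 + length([10, 37, 41, 30, 44])
length([10, 37, 41, 30, 44]) = 1 + length([37, 41, 30, 44])
length([37, 41, 30, 44]) = 1 + length([41, 30, 44])
length([41, 30, 44]) = 1 + length([30, 44])
length([30, 44]) = 1 + length([44])
length([44]) = 1 + length([])
length([]) = 0  (base case)
Unwinding: 1 + 1 + 1 + 1 + 1 + 1 + 1 + 1 + 1 + 0 = 9

9


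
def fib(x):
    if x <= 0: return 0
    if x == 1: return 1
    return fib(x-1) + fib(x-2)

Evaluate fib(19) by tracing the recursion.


Computing fib(19) bottom-up:
fib(0) = 0
fib(1) = 1
fib(2) = fib(1) + fib(0) = 1 + 0 = 1
fib(3) = fib(2) + fib(1) = 1 + 1 = 2
fib(4) = fib(3) + fib(2) = 2 + 1 = 3
fib(5) = fib(4) + fib(3) = 3 + 2 = 5
fib(6) = fib(5) + fib(4) = 5 + 3 = 8
fib(7) = fib(6) + fib(5) = 8 + 5 = 13
fib(8) = fib(7) + fib(6) = 13 + 8 = 21
fib(9) = fib(8) + fib(7) = 21 + 13 = 34
fib(10) = fib(9) + fib(8) = 34 + 21 = 55
fib(11) = fib(10) + fib(9) = 55 + 34 = 89
fib(12) = fib(11) + fib(10) = 89 + 55 = 144
fib(13) = fib(12) + fib(11) = 144 + 89 = 233
fib(14) = fib(13) + fib(12) = 233 + 144 = 377
fib(15) = fib(14) + fib(13) = 377 + 233 = 610
fib(16) = fib(15) + fib(14) = 610 + 377 = 987
fib(17) = fib(16) + fib(15) = 987 + 610 = 1597
fib(18) = fib(17) + fib(16) = 1597 + 987 = 2584
fib(19) = fib(18) + fib(17) = 2584 + 1597 = 4181

4181


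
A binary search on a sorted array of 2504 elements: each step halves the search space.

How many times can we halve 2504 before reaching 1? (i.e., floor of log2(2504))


2504 / 2 = 1252
1252 / 2 = 626
626 / 2 = 313
313 / 2 = 156
156 / 2 = 78
78 / 2 = 39
39 / 2 = 19
19 / 2 = 9
9 / 2 = 4
4 / 2 = 2
2 / 2 = 1
Reached 1 after 11 halvings

11


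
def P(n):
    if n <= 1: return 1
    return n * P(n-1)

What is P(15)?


P(15)
= 15 * P(14)
= 15 * 14 * P(13)
= 15 * 14 * 13 * P(12)
= 15 * 14 * 13 * 12 * P(11)
= 15 * 14 * 13 * 12 * 11 * P(10)
= 15 * 14 * 13 * 12 * 11 * 10 * P(9)
= 15 * 14 * 13 * 12 * 11 * 10 * 9 * P(8)
= 15 * 14 * 13 * 12 * 11 * 10 * 9 * 8 * P(7)
= 15 * 14 * 13 * 12 * 11 * 10 * 9 * 8 * 7 * P(6)
= 15 * 14 * 13 * 12 * 11 * 10 * 9 * 8 * 7 * 6 * P(5)
= 15 * 14 * 13 * 12 * 11 * 10 * 9 * 8 * 7 * 6 * 5 * P(4)
= 15 * 14 * 13 * 12 * 11 * 10 * 9 * 8 * 7 * 6 * 5 * 4 * P(3)
= 15 * 14 * 13 * 12 * 11 * 10 * 9 * 8 * 7 * 6 * 5 * 4 * 3 * P(2)
= 15 * 14 * 13 * 12 * 11 * 10 * 9 * 8 * 7 * 6 * 5 * 4 * 3 * 2 * P(1)
= 15 * 14 * 13 * 12 * 11 * 10 * 9 * 8 * 7 * 6 * 5 * 4 * 3 * 2 * 1
= 1307674368000

1307674368000


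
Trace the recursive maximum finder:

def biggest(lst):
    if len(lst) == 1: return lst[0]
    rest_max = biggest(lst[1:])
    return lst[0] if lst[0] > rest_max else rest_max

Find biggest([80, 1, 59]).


biggest([80, 1, 59]): compare 80 with biggest([1, 59])
biggest([1, 59]): compare 1 with biggest([59])
biggest([59]) = 59  (base case)
Compare 1 with 59 -> 59
Compare 80 with 59 -> 80

80


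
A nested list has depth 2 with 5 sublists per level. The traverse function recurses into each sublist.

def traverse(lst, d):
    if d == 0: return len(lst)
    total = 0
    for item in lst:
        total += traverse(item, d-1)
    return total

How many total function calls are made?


At depth 0 (root): 1 call
At depth 1: each of 1 parents calls traverse on 5 children = 5 calls
At depth 2: each of 5 parents calls traverse on 5 children = 25 calls
Total: 1 + 5 + 25 = 31

31


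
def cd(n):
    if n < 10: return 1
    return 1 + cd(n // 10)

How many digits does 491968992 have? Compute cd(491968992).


cd(491968992) = 1 + cd(49196899)
cd(49196899) = 1 + cd(4919689)
cd(4919689) = 1 + cd(491968)
cd(491968) = 1 + cd(49196)
cd(49196) = 1 + cd(4919)
cd(4919) = 1 + cd(491)
cd(491) = 1 + cd(49)
cd(49) = 1 + cd(4)
cd(4) = 1  (base case: 4 < 10)
Unwinding: 1 + 1 + 1 + 1 + 1 + 1 + 1 + 1 + 1 = 9

9


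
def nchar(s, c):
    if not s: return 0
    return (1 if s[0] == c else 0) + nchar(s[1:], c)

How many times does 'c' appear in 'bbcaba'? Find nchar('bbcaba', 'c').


s[0]='b' != 'c' -> 0
s[0]='b' != 'c' -> 0
s[0]='c' == 'c' -> 1
s[0]='a' != 'c' -> 0
s[0]='b' != 'c' -> 0
s[0]='a' != 'c' -> 0
Sum: 0 + 0 + 1 + 0 + 0 + 0 = 1

1


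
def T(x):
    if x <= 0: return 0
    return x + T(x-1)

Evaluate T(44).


T(44)
= 44 + 43 + 42 + 41 + 40 + 39 + 38 + 37 + 36 + 35 + 34 + 33 + 32 + 31 + 30 + 29 + 28 + 27 + 26 + 25 + 24 + 23 + 22 + 21 + 20 + 19 + 18 + 17 + 16 + 15 + 14 + 13 + 12 + 11 + 10 + 9 + 8 + 7 + 6 + 5 + 4 + 3 + 2 + 1 + T(0)
= 44 + 43 + 42 + 41 + 40 + 39 + 38 + 37 + 36 + 35 + 34 + 33 + 32 + 31 + 30 + 29 + 28 + 27 + 26 + 25 + 24 + 23 + 22 + 21 + 20 + 19 + 18 + 17 + 16 + 15 + 14 + 13 + 12 + 11 + 10 + 9 + 8 + 7 + 6 + 5 + 4 + 3 + 2 + 1 + 0
= 990

990


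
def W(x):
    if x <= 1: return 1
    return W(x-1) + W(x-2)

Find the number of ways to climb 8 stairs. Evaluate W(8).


Building up from base cases:
W(0) = 1
W(1) = 1
W(2) = W(1) + W(0) = 1 + 1 = 2
W(3) = W(2) + W(1) = 2 + 1 = 3
W(4) = W(3) + W(2) = 3 + 2 = 5
W(5) = W(4) + W(3) = 5 + 3 = 8
W(6) = W(5) + W(4) = 8 + 5 = 13
W(7) = W(6) + W(5) = 13 + 8 = 21
W(8) = W(7) + W(6) = 21 + 13 = 34

34


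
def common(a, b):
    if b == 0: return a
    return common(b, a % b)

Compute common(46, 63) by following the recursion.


common(46, 63) = common(63, 46)
common(63, 46) = common(46, 17)
common(46, 17) = common(17, 12)
common(17, 12) = common(12, 5)
common(12, 5) = common(5, 2)
common(5, 2) = common(2, 1)
common(2, 1) = common(1, 0)
common(1, 0) = 1  (base case)

1


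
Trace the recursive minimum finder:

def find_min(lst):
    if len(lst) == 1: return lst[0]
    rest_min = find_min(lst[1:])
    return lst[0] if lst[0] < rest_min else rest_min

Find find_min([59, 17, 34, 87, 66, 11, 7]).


find_min([59, 17, 34, 87, 66, 11, 7]): compare 59 with find_min([17, 34, 87, 66, 11, 7])
find_min([17, 34, 87, 66, 11, 7]): compare 17 with find_min([34, 87, 66, 11, 7])
find_min([34, 87, 66, 11, 7]): compare 34 with find_min([87, 66, 11, 7])
find_min([87, 66, 11, 7]): compare 87 with find_min([66, 11, 7])
find_min([66, 11, 7]): compare 66 with find_min([11, 7])
find_min([11, 7]): compare 11 with find_min([7])
find_min([7]) = 7  (base case)
Compare 11 with 7 -> 7
Compare 66 with 7 -> 7
Compare 87 with 7 -> 7
Compare 34 with 7 -> 7
Compare 17 with 7 -> 7
Compare 59 with 7 -> 7

7


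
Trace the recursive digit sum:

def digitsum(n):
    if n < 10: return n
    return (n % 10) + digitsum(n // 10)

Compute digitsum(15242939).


digitsum(15242939) = 9 + digitsum(1524293)
digitsum(1524293) = 3 + digitsum(152429)
digitsum(152429) = 9 + digitsum(15242)
digitsum(15242) = 2 + digitsum(1524)
digitsum(1524) = 4 + digitsum(152)
digitsum(152) = 2 + digitsum(15)
digitsum(15) = 5 + digitsum(1)
digitsum(1) = 1  (base case)
Total: 9 + 3 + 9 + 2 + 4 + 2 + 5 + 1 = 35

35


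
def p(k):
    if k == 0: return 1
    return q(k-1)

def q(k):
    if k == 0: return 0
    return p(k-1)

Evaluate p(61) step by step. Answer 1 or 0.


p(61) = q(60)
q(60) = p(59)
p(59) = q(58)
q(58) = p(57)
p(57) = q(56)
q(56) = p(55)
p(55) = q(54)
q(54) = p(53)
p(53) = q(52)
q(52) = p(51)
p(51) = q(50)
q(50) = p(49)
p(49) = q(48)
q(48) = p(47)
p(47) = q(46)
q(46) = p(45)
p(45) = q(44)
q(44) = p(43)
p(43) = q(42)
q(42) = p(41)
p(41) = q(40)
q(40) = p(39)
p(39) = q(38)
q(38) = p(37)
p(37) = q(36)
q(36) = p(35)
p(35) = q(34)
q(34) = p(33)
p(33) = q(32)
q(32) = p(31)
p(31) = q(30)
q(30) = p(29)
p(29) = q(28)
q(28) = p(27)
p(27) = q(26)
q(26) = p(25)
p(25) = q(24)
q(24) = p(23)
p(23) = q(22)
q(22) = p(21)
p(21) = q(20)
q(20) = p(19)
p(19) = q(18)
q(18) = p(17)
p(17) = q(16)
q(16) = p(15)
p(15) = q(14)
q(14) = p(13)
p(13) = q(12)
q(12) = p(11)
p(11) = q(10)
q(10) = p(9)
p(9) = q(8)
q(8) = p(7)
p(7) = q(6)
q(6) = p(5)
p(5) = q(4)
q(4) = p(3)
p(3) = q(2)
q(2) = p(1)
p(1) = q(0)
q(0) = 0  (base case)
Result: 0

0


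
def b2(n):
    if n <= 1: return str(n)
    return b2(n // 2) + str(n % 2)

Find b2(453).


b2(453) = b2(226) + '1'
b2(226) = b2(113) + '0'
b2(113) = b2(56) + '1'
b2(56) = b2(28) + '0'
b2(28) = b2(14) + '0'
b2(14) = b2(7) + '0'
b2(7) = b2(3) + '1'
b2(3) = b2(1) + '1'
b2(1) = '1'  (base case)
Concatenating: '1' + '1' + '1' + '0' + '0' + '0' + '1' + '0' + '1' = '111000101'

111000101


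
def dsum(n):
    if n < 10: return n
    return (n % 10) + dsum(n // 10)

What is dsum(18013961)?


dsum(18013961) = 1 + dsum(1801396)
dsum(1801396) = 6 + dsum(180139)
dsum(180139) = 9 + dsum(18013)
dsum(18013) = 3 + dsum(1801)
dsum(1801) = 1 + dsum(180)
dsum(180) = 0 + dsum(18)
dsum(18) = 8 + dsum(1)
dsum(1) = 1  (base case)
Total: 1 + 6 + 9 + 3 + 1 + 0 + 8 + 1 = 29

29


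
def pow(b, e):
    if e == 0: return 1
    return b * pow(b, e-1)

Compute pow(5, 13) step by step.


pow(5, 13)
= 5 * pow(5, 12)
= 5 * 5 * pow(5, 11)
= 5 * 5 * 5 * pow(5, 10)
= 5 * 5 * 5 * 5 * pow(5, 9)
= 5 * 5 * 5 * 5 * 5 * pow(5, 8)
= 5 * 5 * 5 * 5 * 5 * 5 * pow(5, 7)
= 5 * 5 * 5 * 5 * 5 * 5 * 5 * pow(5, 6)
= 5 * 5 * 5 * 5 * 5 * 5 * 5 * 5 * pow(5, 5)
= 5 * 5 * 5 * 5 * 5 * 5 * 5 * 5 * 5 * pow(5, 4)
= 5 * 5 * 5 * 5 * 5 * 5 * 5 * 5 * 5 * 5 * pow(5, 3)
= 5 * 5 * 5 * 5 * 5 * 5 * 5 * 5 * 5 * 5 * 5 * pow(5, 2)
= 5 * 5 * 5 * 5 * 5 * 5 * 5 * 5 * 5 * 5 * 5 * 5 * pow(5, 1)
= 5 * 5 * 5 * 5 * 5 * 5 * 5 * 5 * 5 * 5 * 5 * 5 * 5 * pow(5, 0)
= 5 * 5 * 5 * 5 * 5 * 5 * 5 * 5 * 5 * 5 * 5 * 5 * 5 * 1
= 1220703125

1220703125


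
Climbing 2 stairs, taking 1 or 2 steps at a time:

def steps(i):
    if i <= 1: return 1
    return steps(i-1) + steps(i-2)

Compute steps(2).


Building up from base cases:
steps(0) = 1
steps(1) = 1
steps(2) = steps(1) + steps(0) = 1 + 1 = 2

2


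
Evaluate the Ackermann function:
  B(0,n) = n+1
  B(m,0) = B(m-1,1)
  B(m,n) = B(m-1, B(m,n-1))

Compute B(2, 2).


B(2, 2) = B(1, B(2, 1))
  B(2, 1) = B(1, B(2, 0))
    B(2, 0) = B(1, 1)
      B(1, 1) = B(0, B(1, 0))
        B(1, 0) = B(0, 1)
          B(0, 1) = 2
        = B(0, 2)
        B(0, 2) = 3
    = B(1, 3)
    B(1, 3) = B(0, B(1, 2))
      B(1, 2) = B(0, B(1, 1))
        B(1, 1) = B(0, B(1, 0))
          B(1, 0) = B(0, 1)
          B(0, 1) = 2
          = B(0, 2)
          B(0, 2) = 3
        = B(0, 3)
        B(0, 3) = 4
      = B(0, 4)
      B(0, 4) = 5
  = B(1, 5)
  B(1, 5) = B(0, B(1, 4))
    B(1, 4) = B(0, B(1, 3))
      B(1, 3) = B(0, B(1, 2))
        B(1, 2) = B(0, B(1, 1))
... (trace truncated)
Result: B(2, 2) = 7

7


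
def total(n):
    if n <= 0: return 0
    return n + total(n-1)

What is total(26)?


total(26)
= 26 + 25 + 24 + 23 + 22 + 21 + 20 + 19 + 18 + 17 + 16 + 15 + 14 + 13 + 12 + 11 + 10 + 9 + 8 + 7 + 6 + 5 + 4 + 3 + 2 + 1 + total(0)
= 26 + 25 + 24 + 23 + 22 + 21 + 20 + 19 + 18 + 17 + 16 + 15 + 14 + 13 + 12 + 11 + 10 + 9 + 8 + 7 + 6 + 5 + 4 + 3 + 2 + 1 + 0
= 351

351


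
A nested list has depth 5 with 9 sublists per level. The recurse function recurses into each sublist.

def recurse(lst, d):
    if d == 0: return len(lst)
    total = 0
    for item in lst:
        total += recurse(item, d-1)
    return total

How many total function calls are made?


At depth 0 (root): 1 call
At depth 1: each of 1 parents calls recurse on 9 children = 9 calls
At depth 2: each of 9 parents calls recurse on 9 children = 81 calls
At depth 3: each of 81 parents calls recurse on 9 children = 729 calls
At depth 4: each of 729 parents calls recurse on 9 children = 6561 calls
At depth 5: each of 6561 parents calls recurse on 9 children = 59049 calls
Total: 1 + 9 + 81 + 729 + 6561 + 59049 = 66430

66430


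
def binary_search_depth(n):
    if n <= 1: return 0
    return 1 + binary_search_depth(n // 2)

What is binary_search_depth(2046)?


2046 / 2 = 1023
1023 / 2 = 511
511 / 2 = 255
255 / 2 = 127
127 / 2 = 63
63 / 2 = 31
31 / 2 = 15
15 / 2 = 7
7 / 2 = 3
3 / 2 = 1
Reached 1 after 10 halvings

10


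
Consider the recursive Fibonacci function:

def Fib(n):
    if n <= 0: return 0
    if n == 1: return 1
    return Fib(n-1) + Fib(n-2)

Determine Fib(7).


Computing Fib(7) bottom-up:
Fib(0) = 0
Fib(1) = 1
Fib(2) = Fib(1) + Fib(0) = 1 + 0 = 1
Fib(3) = Fib(2) + Fib(1) = 1 + 1 = 2
Fib(4) = Fib(3) + Fib(2) = 2 + 1 = 3
Fib(5) = Fib(4) + Fib(3) = 3 + 2 = 5
Fib(6) = Fib(5) + Fib(4) = 5 + 3 = 8
Fib(7) = Fib(6) + Fib(5) = 8 + 5 = 13

13


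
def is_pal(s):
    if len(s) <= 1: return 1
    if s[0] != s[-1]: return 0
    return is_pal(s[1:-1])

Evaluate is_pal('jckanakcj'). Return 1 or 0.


is_pal('jckanakcj'): s[0]='j' == s[-1]='j' -> check is_pal('ckanakc')
is_pal('ckanakc'): s[0]='c' == s[-1]='c' -> check is_pal('kanak')
is_pal('kanak'): s[0]='k' == s[-1]='k' -> check is_pal('ana')
is_pal('ana'): s[0]='a' == s[-1]='a' -> check is_pal('n')
is_pal('n'): len <= 1 -> return 1  (base case)
Result: 1 (palindrome)

1


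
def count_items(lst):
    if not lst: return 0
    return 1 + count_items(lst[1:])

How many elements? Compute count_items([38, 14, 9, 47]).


count_items([38, 14, 9, 47]) = 1 + count_items([14, 9, 47])
count_items([14, 9, 47]) = 1 + count_items([9, 47])
count_items([9, 47]) = 1 + count_items([47])
count_items([47]) = 1 + count_items([])
count_items([]) = 0  (base case)
Unwinding: 1 + 1 + 1 + 1 + 0 = 4

4


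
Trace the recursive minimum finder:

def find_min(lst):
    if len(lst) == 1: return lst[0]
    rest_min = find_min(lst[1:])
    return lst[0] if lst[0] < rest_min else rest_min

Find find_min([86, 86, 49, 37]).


find_min([86, 86, 49, 37]): compare 86 with find_min([86, 49, 37])
find_min([86, 49, 37]): compare 86 with find_min([49, 37])
find_min([49, 37]): compare 49 with find_min([37])
find_min([37]) = 37  (base case)
Compare 49 with 37 -> 37
Compare 86 with 37 -> 37
Compare 86 with 37 -> 37

37


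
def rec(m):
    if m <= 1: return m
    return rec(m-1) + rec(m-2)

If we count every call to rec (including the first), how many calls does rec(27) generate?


Let C(n) = total calls for rec(n)
C(0) = 1, C(1) = 1
C(2) = 1 + C(1) + C(0) = 1 + 1 + 1 = 3
C(3) = 1 + C(2) + C(1) = 1 + 3 + 1 = 5
C(4) = 1 + C(3) + C(2) = 1 + 5 + 3 = 9
C(5) = 1 + C(4) + C(3) = 1 + 9 + 5 = 15
C(6) = 1 + C(5) + C(4) = 1 + 15 + 9 = 25
C(7) = 1 + C(6) + C(5) = 1 + 25 + 15 = 41
C(8) = 1 + C(7) + C(6) = 1 + 41 + 25 = 67
C(9) = 1 + C(8) + C(7) = 1 + 67 + 41 = 109
C(10) = 1 + C(9) + C(8) = 1 + 109 + 67 = 177
C(11) = 1 + C(10) + C(9) = 1 + 177 + 109 = 287
C(12) = 1 + C(11) + C(10) = 1 + 287 + 177 = 465
C(13) = 1 + C(12) + C(11) = 1 + 465 + 287 = 753
C(14) = 1 + C(13) + C(12) = 1 + 753 + 465 = 1219
C(15) = 1 + C(14) + C(13) = 1 + 1219 + 753 = 1973
C(16) = 1 + C(15) + C(14) = 1 + 1973 + 1219 = 3193
C(17) = 1 + C(16) + C(15) = 1 + 3193 + 1973 = 5167
C(18) = 1 + C(17) + C(16) = 1 + 5167 + 3193 = 8361
C(19) = 1 + C(18) + C(17) = 1 + 8361 + 5167 = 13529
C(20) = 1 + C(19) + C(18) = 1 + 13529 + 8361 = 21891
C(21) = 1 + C(20) + C(19) = 1 + 21891 + 13529 = 35421
C(22) = 1 + C(21) + C(20) = 1 + 35421 + 21891 = 57313
C(23) = 1 + C(22) + C(21) = 1 + 57313 + 35421 = 92735
C(24) = 1 + C(23) + C(22) = 1 + 92735 + 57313 = 150049
C(25) = 1 + C(24) + C(23) = 1 + 150049 + 92735 = 242785
C(26) = 1 + C(25) + C(24) = 1 + 242785 + 150049 = 392835
C(27) = 1 + C(26) + C(25) = 1 + 392835 + 242785 = 635621

635621


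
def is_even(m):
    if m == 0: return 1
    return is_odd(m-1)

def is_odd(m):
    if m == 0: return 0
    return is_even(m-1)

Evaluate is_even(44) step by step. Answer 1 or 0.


is_even(44) = is_odd(43)
is_odd(43) = is_even(42)
is_even(42) = is_odd(41)
is_odd(41) = is_even(40)
is_even(40) = is_odd(39)
is_odd(39) = is_even(38)
is_even(38) = is_odd(37)
is_odd(37) = is_even(36)
is_even(36) = is_odd(35)
is_odd(35) = is_even(34)
is_even(34) = is_odd(33)
is_odd(33) = is_even(32)
is_even(32) = is_odd(31)
is_odd(31) = is_even(30)
is_even(30) = is_odd(29)
is_odd(29) = is_even(28)
is_even(28) = is_odd(27)
is_odd(27) = is_even(26)
is_even(26) = is_odd(25)
is_odd(25) = is_even(24)
is_even(24) = is_odd(23)
is_odd(23) = is_even(22)
is_even(22) = is_odd(21)
is_odd(21) = is_even(20)
is_even(20) = is_odd(19)
is_odd(19) = is_even(18)
is_even(18) = is_odd(17)
is_odd(17) = is_even(16)
is_even(16) = is_odd(15)
is_odd(15) = is_even(14)
is_even(14) = is_odd(13)
is_odd(13) = is_even(12)
is_even(12) = is_odd(11)
is_odd(11) = is_even(10)
is_even(10) = is_odd(9)
is_odd(9) = is_even(8)
is_even(8) = is_odd(7)
is_odd(7) = is_even(6)
is_even(6) = is_odd(5)
is_odd(5) = is_even(4)
is_even(4) = is_odd(3)
is_odd(3) = is_even(2)
is_even(2) = is_odd(1)
is_odd(1) = is_even(0)
is_even(0) = 1  (base case)
Result: 1

1


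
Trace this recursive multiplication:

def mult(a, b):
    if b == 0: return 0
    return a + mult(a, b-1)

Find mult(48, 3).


mult(48, 3) = 48 + mult(48, 2)
mult(48, 2) = 48 + mult(48, 1)
mult(48, 1) = 48 + mult(48, 0)
mult(48, 0) = 0  (base case)
Total: 48 + 48 + 48 + 0 = 144

144


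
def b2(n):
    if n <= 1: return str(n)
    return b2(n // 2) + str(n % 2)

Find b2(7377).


b2(7377) = b2(3688) + '1'
b2(3688) = b2(1844) + '0'
b2(1844) = b2(922) + '0'
b2(922) = b2(461) + '0'
b2(461) = b2(230) + '1'
b2(230) = b2(115) + '0'
b2(115) = b2(57) + '1'
b2(57) = b2(28) + '1'
b2(28) = b2(14) + '0'
b2(14) = b2(7) + '0'
b2(7) = b2(3) + '1'
b2(3) = b2(1) + '1'
b2(1) = '1'  (base case)
Concatenating: '1' + '1' + '1' + '0' + '0' + '1' + '1' + '0' + '1' + '0' + '0' + '0' + '1' = '1110011010001'

1110011010001


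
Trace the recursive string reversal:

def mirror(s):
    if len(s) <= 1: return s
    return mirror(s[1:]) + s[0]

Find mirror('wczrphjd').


mirror('wczrphjd') = mirror('czrphjd') + 'w'
mirror('czrphjd') = mirror('zrphjd') + 'c'
mirror('zrphjd') = mirror('rphjd') + 'z'
mirror('rphjd') = mirror('phjd') + 'r'
mirror('phjd') = mirror('hjd') + 'p'
mirror('hjd') = mirror('jd') + 'h'
mirror('jd') = mirror('d') + 'j'
mirror('d') = 'd'  (base case)
Concatenating: 'd' + 'j' + 'h' + 'p' + 'r' + 'z' + 'c' + 'w' = 'djhprzcw'

djhprzcw


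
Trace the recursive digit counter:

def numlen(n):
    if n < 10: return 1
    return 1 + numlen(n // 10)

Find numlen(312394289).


numlen(312394289) = 1 + numlen(31239428)
numlen(31239428) = 1 + numlen(3123942)
numlen(3123942) = 1 + numlen(312394)
numlen(312394) = 1 + numlen(31239)
numlen(31239) = 1 + numlen(3123)
numlen(3123) = 1 + numlen(312)
numlen(312) = 1 + numlen(31)
numlen(31) = 1 + numlen(3)
numlen(3) = 1  (base case: 3 < 10)
Unwinding: 1 + 1 + 1 + 1 + 1 + 1 + 1 + 1 + 1 = 9

9


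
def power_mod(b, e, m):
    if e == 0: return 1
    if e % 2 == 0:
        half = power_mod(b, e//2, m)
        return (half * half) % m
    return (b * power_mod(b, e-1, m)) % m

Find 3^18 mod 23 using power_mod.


power_mod(3, 18, 23): e is even, compute power_mod(3, 9, 23)
  power_mod(3, 9, 23): e is odd, compute power_mod(3, 8, 23)
    power_mod(3, 8, 23): e is even, compute power_mod(3, 4, 23)
      power_mod(3, 4, 23): e is even, compute power_mod(3, 2, 23)
        power_mod(3, 2, 23): e is even, compute power_mod(3, 1, 23)
          power_mod(3, 1, 23): e is odd, compute power_mod(3, 0, 23)
          power_mod(3, 0, 23) = 1
          (3 * 1) % 23 = 3
        half=3, (3*3) % 23 = 9
      half=9, (9*9) % 23 = 12
    half=12, (12*12) % 23 = 6
  (3 * 6) % 23 = 18
half=18, (18*18) % 23 = 2

2


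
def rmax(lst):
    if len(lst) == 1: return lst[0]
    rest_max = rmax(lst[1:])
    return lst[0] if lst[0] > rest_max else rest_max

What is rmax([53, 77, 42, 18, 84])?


rmax([53, 77, 42, 18, 84]): compare 53 with rmax([77, 42, 18, 84])
rmax([77, 42, 18, 84]): compare 77 with rmax([42, 18, 84])
rmax([42, 18, 84]): compare 42 with rmax([18, 84])
rmax([18, 84]): compare 18 with rmax([84])
rmax([84]) = 84  (base case)
Compare 18 with 84 -> 84
Compare 42 with 84 -> 84
Compare 77 with 84 -> 84
Compare 53 with 84 -> 84

84


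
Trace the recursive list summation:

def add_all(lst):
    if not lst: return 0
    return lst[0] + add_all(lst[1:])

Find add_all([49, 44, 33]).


add_all([49, 44, 33]) = 49 + add_all([44, 33])
add_all([44, 33]) = 44 + add_all([33])
add_all([33]) = 33 + add_all([])
add_all([]) = 0  (base case)
Total: 49 + 44 + 33 + 0 = 126

126


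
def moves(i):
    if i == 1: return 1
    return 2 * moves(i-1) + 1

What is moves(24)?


moves(24) = 2 * moves(23) + 1
moves(23) = 2 * moves(22) + 1
moves(22) = 2 * moves(21) + 1
moves(21) = 2 * moves(20) + 1
moves(20) = 2 * moves(19) + 1
moves(19) = 2 * moves(18) + 1
moves(18) = 2 * moves(17) + 1
moves(17) = 2 * moves(16) + 1
moves(16) = 2 * moves(15) + 1
moves(15) = 2 * moves(14) + 1
moves(14) = 2 * moves(13) + 1
moves(13) = 2 * moves(12) + 1
moves(12) = 2 * moves(11) + 1
moves(11) = 2 * moves(10) + 1
moves(10) = 2 * moves(9) + 1
moves(9) = 2 * moves(8) + 1
moves(8) = 2 * moves(7) + 1
moves(7) = 2 * moves(6) + 1
moves(6) = 2 * moves(5) + 1
moves(5) = 2 * moves(4) + 1
moves(4) = 2 * moves(3) + 1
moves(3) = 2 * moves(2) + 1
moves(2) = 2 * moves(1) + 1
moves(1) = 1  (base case)
moves(2) = 2 * 1 + 1 = 3
moves(3) = 2 * 3 + 1 = 7
moves(4) = 2 * 7 + 1 = 15
moves(5) = 2 * 15 + 1 = 31
moves(6) = 2 * 31 + 1 = 63
moves(7) = 2 * 63 + 1 = 127
moves(8) = 2 * 127 + 1 = 255
moves(9) = 2 * 255 + 1 = 511
moves(10) = 2 * 511 + 1 = 1023
moves(11) = 2 * 1023 + 1 = 2047
moves(12) = 2 * 2047 + 1 = 4095
moves(13) = 2 * 4095 + 1 = 8191
moves(14) = 2 * 8191 + 1 = 16383
moves(15) = 2 * 16383 + 1 = 32767
moves(16) = 2 * 32767 + 1 = 65535
moves(17) = 2 * 65535 + 1 = 131071
moves(18) = 2 * 131071 + 1 = 262143
moves(19) = 2 * 262143 + 1 = 524287
moves(20) = 2 * 524287 + 1 = 1048575
moves(21) = 2 * 1048575 + 1 = 2097151
moves(22) = 2 * 2097151 + 1 = 4194303
moves(23) = 2 * 4194303 + 1 = 8388607
moves(24) = 2 * 8388607 + 1 = 16777215

16777215


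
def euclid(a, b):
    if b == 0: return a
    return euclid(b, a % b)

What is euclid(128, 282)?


euclid(128, 282) = euclid(282, 128)
euclid(282, 128) = euclid(128, 26)
euclid(128, 26) = euclid(26, 24)
euclid(26, 24) = euclid(24, 2)
euclid(24, 2) = euclid(2, 0)
euclid(2, 0) = 2  (base case)

2


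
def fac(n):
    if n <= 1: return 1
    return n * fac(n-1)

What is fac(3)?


fac(3)
= 3 * fac(2)
= 3 * 2 * fac(1)
= 3 * 2 * 1
= 6

6


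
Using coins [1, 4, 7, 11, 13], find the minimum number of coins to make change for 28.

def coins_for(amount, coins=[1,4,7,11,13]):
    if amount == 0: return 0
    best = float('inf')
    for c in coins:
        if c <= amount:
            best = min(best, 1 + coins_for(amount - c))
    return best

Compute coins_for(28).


Building up with DP:
coins_for(0) = 0
coins_for(1) = min(1+coins_for(0)=1+0=1) = 1
coins_for(2) = min(1+coins_for(1)=1+1=2) = 2
coins_for(3) = min(1+coins_for(2)=1+2=3) = 3
coins_for(4) = min(1+coins_for(3)=1+3=4, 1+coins_for(0)=1+0=1) = 1
coins_for(5) = min(1+coins_for(4)=1+1=2, 1+coins_for(1)=1+1=2) = 2
coins_for(6) = min(1+coins_for(5)=1+2=3, 1+coins_for(2)=1+2=3) = 3
coins_for(7) = min(1+coins_for(6)=1+3=4, 1+coins_for(3)=1+3=4, 1+coins_for(0)=1+0=1) = 1
coins_for(8) = min(1+coins_for(7)=1+1=2, 1+coins_for(4)=1+1=2, 1+coins_for(1)=1+1=2) = 2
coins_for(9) = min(1+coins_for(8)=1+2=3, 1+coins_for(5)=1+2=3, 1+coins_for(2)=1+2=3) = 3
coins_for(10) = min(1+coins_for(9)=1+3=4, 1+coins_for(6)=1+3=4, 1+coins_for(3)=1+3=4) = 4
coins_for(11) = min(1+coins_for(10)=1+4=5, 1+coins_for(7)=1+1=2, 1+coins_for(4)=1+1=2, 1+coins_for(0)=1+0=1) = 1
coins_for(12) = min(1+coins_for(11)=1+1=2, 1+coins_for(8)=1+2=3, 1+coins_for(5)=1+2=3, 1+coins_for(1)=1+1=2) = 2
coins_for(13) = min(1+coins_for(12)=1+2=3, 1+coins_for(9)=1+3=4, 1+coins_for(6)=1+3=4, 1+coins_for(2)=1+2=3, 1+coins_for(0)=1+0=1) = 1
coins_for(14) = min(1+coins_for(13)=1+1=2, 1+coins_for(10)=1+4=5, 1+coins_for(7)=1+1=2, 1+coins_for(3)=1+3=4, 1+coins_for(1)=1+1=2) = 2
coins_for(15) = min(1+coins_for(14)=1+2=3, 1+coins_for(11)=1+1=2, 1+coins_for(8)=1+2=3, 1+coins_for(4)=1+1=2, 1+coins_for(2)=1+2=3) = 2
coins_for(16) = min(1+coins_for(15)=1+2=3, 1+coins_for(12)=1+2=3, 1+coins_for(9)=1+3=4, 1+coins_for(5)=1+2=3, 1+coins_for(3)=1+3=4) = 3
coins_for(17) = min(1+coins_for(16)=1+3=4, 1+coins_for(13)=1+1=2, 1+coins_for(10)=1+4=5, 1+coins_for(6)=1+3=4, 1+coins_for(4)=1+1=2) = 2
coins_for(18) = min(1+coins_for(17)=1+2=3, 1+coins_for(14)=1+2=3, 1+coins_for(11)=1+1=2, 1+coins_for(7)=1+1=2, 1+coins_for(5)=1+2=3) = 2
coins_for(19) = min(1+coins_for(18)=1+2=3, 1+coins_for(15)=1+2=3, 1+coins_for(12)=1+2=3, 1+coins_for(8)=1+2=3, 1+coins_for(6)=1+3=4) = 3
coins_for(20) = min(1+coins_for(19)=1+3=4, 1+coins_for(16)=1+3=4, 1+coins_for(13)=1+1=2, 1+coins_for(9)=1+3=4, 1+coins_for(7)=1+1=2) = 2
coins_for(21) = min(1+coins_for(20)=1+2=3, 1+coins_for(17)=1+2=3, 1+coins_for(14)=1+2=3, 1+coins_for(10)=1+4=5, 1+coins_for(8)=1+2=3) = 3
coins_for(22) = min(1+coins_for(21)=1+3=4, 1+coins_for(18)=1+2=3, 1+coins_for(15)=1+2=3, 1+coins_for(11)=1+1=2, 1+coins_for(9)=1+3=4) = 2
coins_for(23) = min(1+coins_for(22)=1+2=3, 1+coins_for(19)=1+3=4, 1+coins_for(16)=1+3=4, 1+coins_for(12)=1+2=3, 1+coins_for(10)=1+4=5) = 3
coins_for(24) = min(1+coins_for(23)=1+3=4, 1+coins_for(20)=1+2=3, 1+coins_for(17)=1+2=3, 1+coins_for(13)=1+1=2, 1+coins_for(11)=1+1=2) = 2
coins_for(25) = min(1+coins_for(24)=1+2=3, 1+coins_for(21)=1+3=4, 1+coins_for(18)=1+2=3, 1+coins_for(14)=1+2=3, 1+coins_for(12)=1+2=3) = 3
coins_for(26) = min(1+coins_for(25)=1+3=4, 1+coins_for(22)=1+2=3, 1+coins_for(19)=1+3=4, 1+coins_for(15)=1+2=3, 1+coins_for(13)=1+1=2) = 2
coins_for(27) = min(1+coins_for(26)=1+2=3, 1+coins_for(23)=1+3=4, 1+coins_for(20)=1+2=3, 1+coins_for(16)=1+3=4, 1+coins_for(14)=1+2=3) = 3
coins_for(28) = min(1+coins_for(27)=1+3=4, 1+coins_for(24)=1+2=3, 1+coins_for(21)=1+3=4, 1+coins_for(17)=1+2=3, 1+coins_for(15)=1+2=3) = 3

3
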